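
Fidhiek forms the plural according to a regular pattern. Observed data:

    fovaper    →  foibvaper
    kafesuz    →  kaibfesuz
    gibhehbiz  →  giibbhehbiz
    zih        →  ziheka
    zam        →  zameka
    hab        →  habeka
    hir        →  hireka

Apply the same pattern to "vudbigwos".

fovaper and hir both end in -r yet inflect differently (foibvaper, hireka), so the final letter is not what conditions the rule; the number of vowels is.
"vudbigwos" has 3 vowels. The stems with 3 vowels (fovaper → foibvaper, kafesuz → kaibfesuz, gibhehbiz → giibbhehbiz) insert -ib- after the first vowel.
The other pattern: stems with 1 vowel add -eka.
So vudbigwos → vuibdbigwos.

vuibdbigwos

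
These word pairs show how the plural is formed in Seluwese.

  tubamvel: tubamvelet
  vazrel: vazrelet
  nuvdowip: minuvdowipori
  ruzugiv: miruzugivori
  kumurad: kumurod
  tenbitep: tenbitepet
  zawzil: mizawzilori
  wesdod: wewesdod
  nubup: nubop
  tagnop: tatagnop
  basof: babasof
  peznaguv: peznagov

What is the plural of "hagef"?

"hagef" has last vowel 'e'. The stems whose last vowel is 'e' (vazrel → vazrelet, tenbitep → tenbitepet, tubamvel → tubamvelet) add -et.
So hagef → hagefet.

hagefet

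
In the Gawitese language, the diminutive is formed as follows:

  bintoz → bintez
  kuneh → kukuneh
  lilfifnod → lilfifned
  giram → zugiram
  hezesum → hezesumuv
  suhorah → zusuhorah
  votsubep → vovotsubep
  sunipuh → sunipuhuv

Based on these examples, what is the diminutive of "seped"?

suhorah and sunipuh both end in -h yet inflect differently (zusuhorah, sunipuhuv), so the final letter is not what conditions the rule; the last vowel is.
"seped" has last vowel 'e'. The stems whose last vowel is 'e' (votsubep → vovotsubep, kuneh → kukuneh) repeat the first consonant+vowel as a prefix.
The other patterns: stems whose last vowel is 'a' add the prefix zu-; stems whose last vowel is 'u' add -uv; stems whose last vowel is 'o' change the last vowel to 'e'.
So seped → seseped.

seseped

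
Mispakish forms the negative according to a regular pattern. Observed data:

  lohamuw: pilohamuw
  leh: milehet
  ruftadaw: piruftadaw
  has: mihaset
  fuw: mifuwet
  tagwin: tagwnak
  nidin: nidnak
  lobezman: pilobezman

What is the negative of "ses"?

nidin and lobezman both end in -n yet inflect differently (nidnak, pilobezman), so the final letter is not what conditions the rule; the number of vowels is.
"ses" has 1 vowel. The stems with 1 vowel (fuw → mifuwet, leh → milehet, has → mihaset) add mi- … -et around the stem.
So ses → miseset.

miseset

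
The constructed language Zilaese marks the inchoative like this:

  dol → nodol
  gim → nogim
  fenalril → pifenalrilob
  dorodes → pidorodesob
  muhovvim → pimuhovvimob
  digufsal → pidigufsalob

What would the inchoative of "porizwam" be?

piporizwamob

"porizwam" has 3 vowels. The stems with 3 vowels (fenalril → pifenalrilob, dorodes → pidorodesob, muhovvim → pimuhovvimob) add pi- … -ob around the stem.
So porizwam → piporizwamob.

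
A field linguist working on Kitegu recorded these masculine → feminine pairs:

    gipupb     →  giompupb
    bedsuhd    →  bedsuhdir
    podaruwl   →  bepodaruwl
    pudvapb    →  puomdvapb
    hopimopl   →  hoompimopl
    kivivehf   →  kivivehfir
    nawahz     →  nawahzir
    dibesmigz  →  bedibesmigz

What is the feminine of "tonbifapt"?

"tonbifapt" has second-to-last letter 'p'. The stems whose second-to-last letter is 'p' (gipupb → giompupb, pudvapb → puomdvapb, hopimopl → hoompimopl) insert -om- after the first vowel.
The other patterns: stems whose second-to-last letter is 'h' add -ir; stems whose second-to-last letter is 'g' or 'w' add the prefix be-.
So tonbifapt → toomnbifapt.

toomnbifapt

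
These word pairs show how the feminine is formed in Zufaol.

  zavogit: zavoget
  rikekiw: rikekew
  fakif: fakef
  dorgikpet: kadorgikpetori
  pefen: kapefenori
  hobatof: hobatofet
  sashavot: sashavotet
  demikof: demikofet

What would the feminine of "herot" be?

zavogit and dorgikpet both end in -t yet inflect differently (zavoget, kadorgikpetori), so the final letter is not what conditions the rule; the last vowel is.
"herot" has last vowel 'o'. The stems whose last vowel is 'o' (hobatof → hobatofet, sashavot → sashavotet, demikof → demikofet) add -et.
So herot → herotet.

herotet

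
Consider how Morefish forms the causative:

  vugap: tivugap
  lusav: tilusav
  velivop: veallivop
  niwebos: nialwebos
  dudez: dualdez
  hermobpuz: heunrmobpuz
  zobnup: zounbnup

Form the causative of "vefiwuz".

vugap and velivop both end in -p yet inflect differently (tivugap, veallivop), so the final letter is not what conditions the rule; the last vowel is.
"vefiwuz" has last vowel 'u'. The stems whose last vowel is 'u' (hermobpuz → heunrmobpuz, zobnup → zounbnup) insert -un- after the first vowel.
The other patterns: stems whose last vowel is 'a' add the prefix ti-; stems whose last vowel is 'e' or 'o' insert -al- after the first vowel.
So vefiwuz → veunfiwuz.

veunfiwuz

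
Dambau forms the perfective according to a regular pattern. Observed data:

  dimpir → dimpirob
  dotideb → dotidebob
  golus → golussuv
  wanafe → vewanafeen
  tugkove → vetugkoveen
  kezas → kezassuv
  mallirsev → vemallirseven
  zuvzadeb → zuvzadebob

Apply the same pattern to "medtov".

vemedtoven

zuvzadeb and tugkove both have last vowel 'e' yet inflect differently (zuvzadebob, vetugkoveen), so the last vowel is not what conditions the rule; the final letter is.
"medtov" ends in -v. The one such stem in the data (mallirsev → vemallirseven) adds ve- … -en around the stem, so the same rule applies.
So medtov → vemedtoven.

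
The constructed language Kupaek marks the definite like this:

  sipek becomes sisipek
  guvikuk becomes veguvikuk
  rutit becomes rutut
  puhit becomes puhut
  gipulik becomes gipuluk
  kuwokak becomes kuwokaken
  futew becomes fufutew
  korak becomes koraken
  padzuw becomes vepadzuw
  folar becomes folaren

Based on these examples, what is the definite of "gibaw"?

gibawen

gipulik and kuwokak both end in -k yet inflect differently (gipuluk, kuwokaken), so the final letter is not what conditions the rule; the last vowel is.
"gibaw" has last vowel 'a'. The stems whose last vowel is 'a' (folar → folaren, kuwokak → kuwokaken, korak → koraken) add -en.
The other patterns: stems whose last vowel is 'i' change the last vowel to 'u'; stems whose last vowel is 'u' add the prefix ve-; stems whose last vowel is 'e' repeat the first consonant+vowel as a prefix.
So gibaw → gibawen.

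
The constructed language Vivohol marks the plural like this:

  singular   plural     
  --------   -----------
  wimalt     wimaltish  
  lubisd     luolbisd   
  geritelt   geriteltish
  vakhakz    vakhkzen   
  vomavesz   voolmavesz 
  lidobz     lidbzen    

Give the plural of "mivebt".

mivbten

vomavesz and vakhakz both end in -z yet inflect differently (voolmavesz, vakhkzen), so the final letter is not what conditions the rule; the second-to-last letter is.
"mivebt" has second-to-last letter 'b'. The one such stem in the data (lidobz → lidbzen) deletes the last vowel and adds -en (as does vakhakz), so the same rule applies.
The other patterns: stems whose second-to-last letter is 'l' add -ish; stems whose second-to-last letter is 's' insert -ol- after the first vowel.
So mivebt → mivbten.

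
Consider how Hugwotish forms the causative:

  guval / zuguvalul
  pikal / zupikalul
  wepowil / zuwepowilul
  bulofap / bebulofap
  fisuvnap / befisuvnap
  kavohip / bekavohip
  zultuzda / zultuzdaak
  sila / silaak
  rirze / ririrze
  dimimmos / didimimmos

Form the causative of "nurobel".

guval and bulofap both have last vowel 'a' yet inflect differently (zuguvalul, bebulofap), so the last vowel is not what conditions the rule; the final letter is.
"nurobel" ends in -l. The stems ending in -l (guval → zuguvalul, pikal → zupikalul, wepowil → zuwepowilul) add zu- … -ul around the stem.
So nurobel → zunurobelul.

zunurobelul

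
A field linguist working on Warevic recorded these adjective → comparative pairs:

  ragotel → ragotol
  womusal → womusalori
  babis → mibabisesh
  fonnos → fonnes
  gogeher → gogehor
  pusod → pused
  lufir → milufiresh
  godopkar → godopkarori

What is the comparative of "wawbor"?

womusal and ragotel both end in -l yet inflect differently (womusalori, ragotol), so the final letter is not what conditions the rule; the last vowel is.
"wawbor" has last vowel 'o'. The stems whose last vowel is 'o' (pusod → pused, fonnos → fonnes) change the last vowel to 'e'.
The other patterns: stems whose last vowel is 'a' add -ori; stems whose last vowel is 'e' change the last vowel to 'o'; stems whose last vowel is 'i' add mi- … -esh around the stem.
So wawbor → wawber.

wawber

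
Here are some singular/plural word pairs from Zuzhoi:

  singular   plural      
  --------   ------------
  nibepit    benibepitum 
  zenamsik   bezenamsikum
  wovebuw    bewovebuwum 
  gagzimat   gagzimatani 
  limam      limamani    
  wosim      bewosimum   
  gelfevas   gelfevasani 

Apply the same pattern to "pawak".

limam and wosim both end in -m yet inflect differently (limamani, bewosimum), so the final letter is not what conditions the rule; the last vowel is.
"pawak" has last vowel 'a'. The stems whose last vowel is 'a' (gagzimat → gagzimatani, gelfevas → gelfevasani, limam → limamani) add -ani.
So pawak → pawakani.

pawakani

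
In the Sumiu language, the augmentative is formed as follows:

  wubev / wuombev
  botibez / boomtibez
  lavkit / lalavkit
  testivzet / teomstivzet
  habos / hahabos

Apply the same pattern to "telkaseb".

"telkaseb" has last vowel 'e'. The stems whose last vowel is 'e' (testivzet → teomstivzet, wubev → wuombev, botibez → boomtibez) insert -om- after the first vowel.
So telkaseb → teomlkaseb.

teomlkaseb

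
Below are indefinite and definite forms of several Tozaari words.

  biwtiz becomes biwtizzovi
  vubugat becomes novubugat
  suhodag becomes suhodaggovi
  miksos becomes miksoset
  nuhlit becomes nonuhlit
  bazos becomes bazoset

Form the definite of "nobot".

"nobot" ends in -t. The stems ending in -t (nuhlit → nonuhlit, vubugat → novubugat) add the prefix no-.
So nobot → nonobot.

nonobot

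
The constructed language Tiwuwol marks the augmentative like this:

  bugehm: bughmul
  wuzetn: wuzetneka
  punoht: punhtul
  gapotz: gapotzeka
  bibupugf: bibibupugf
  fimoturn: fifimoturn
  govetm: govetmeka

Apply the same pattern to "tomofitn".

tomofitneka

fimoturn and wuzetn both end in -n yet inflect differently (fifimoturn, wuzetneka), so the final letter is not what conditions the rule; the second-to-last letter is.
"tomofitn" has second-to-last letter 't'. The stems whose second-to-last letter is 't' (wuzetn → wuzetneka, govetm → govetmeka, gapotz → gapotzeka) add -eka.
So tomofitn → tomofitneka.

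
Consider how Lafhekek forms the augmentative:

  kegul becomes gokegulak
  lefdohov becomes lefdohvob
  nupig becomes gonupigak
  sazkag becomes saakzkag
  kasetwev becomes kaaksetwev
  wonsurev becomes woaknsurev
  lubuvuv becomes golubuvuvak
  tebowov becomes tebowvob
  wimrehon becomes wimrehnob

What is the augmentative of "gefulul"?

lefdohov and kasetwev both end in -v yet inflect differently (lefdohvob, kaaksetwev), so the final letter is not what conditions the rule; the last vowel is.
"gefulul" has last vowel 'u'. The stems whose last vowel is 'u' (lubuvuv → golubuvuvak, kegul → gokegulak) add go- … -ak around the stem.
So gefulul → gogefululak.

gogefululak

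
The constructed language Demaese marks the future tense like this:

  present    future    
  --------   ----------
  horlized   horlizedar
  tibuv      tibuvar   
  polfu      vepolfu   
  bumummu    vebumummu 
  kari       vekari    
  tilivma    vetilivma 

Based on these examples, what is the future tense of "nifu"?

"nifu" ends in a vowel. The stems ending in a vowel (polfu → vepolfu, bumummu → vebumummu, kari → vekari) add the prefix ve-.
So nifu → venifu.

venifu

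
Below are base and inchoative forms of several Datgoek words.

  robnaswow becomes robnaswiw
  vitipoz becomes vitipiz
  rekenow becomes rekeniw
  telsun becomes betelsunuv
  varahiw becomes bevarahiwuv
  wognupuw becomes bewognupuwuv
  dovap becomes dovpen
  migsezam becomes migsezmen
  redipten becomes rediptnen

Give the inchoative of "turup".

beturupuv

robnaswow and varahiw both end in -w yet inflect differently (robnaswiw, bevarahiwuv), so the final letter is not what conditions the rule; the last vowel is.
"turup" has last vowel 'u'. The stems whose last vowel is 'u' (telsun → betelsunuv, wognupuw → bewognupuwuv) add be- … -uv around the stem.
So turup → beturupuv.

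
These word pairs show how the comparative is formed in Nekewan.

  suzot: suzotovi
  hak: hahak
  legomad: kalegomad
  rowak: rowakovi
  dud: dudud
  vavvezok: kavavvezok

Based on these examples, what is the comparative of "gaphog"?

hak and rowak both end in -k yet inflect differently (hahak, rowakovi), so the final letter is not what conditions the rule; the number of vowels is.
"gaphog" has 2 vowels. The stems with 2 vowels (rowak → rowakovi, suzot → suzotovi) add -ovi.
So gaphog → gaphogovi.

gaphogovi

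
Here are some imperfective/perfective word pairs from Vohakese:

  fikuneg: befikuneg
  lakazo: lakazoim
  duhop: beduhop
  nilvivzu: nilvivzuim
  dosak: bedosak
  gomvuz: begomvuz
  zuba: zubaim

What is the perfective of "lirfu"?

nilvivzu and gomvuz both have last vowel 'u' yet inflect differently (nilvivzuim, begomvuz), so the last vowel is not what conditions the rule; whether the stem ends in a vowel or a consonant is.
"lirfu" ends in a vowel. The stems ending in a vowel (zuba → zubaim, lakazo → lakazoim, nilvivzu → nilvivzuim) add -im.
The other pattern: stems ending in a consonant add the prefix be-.
So lirfu → lirfuim.

lirfuim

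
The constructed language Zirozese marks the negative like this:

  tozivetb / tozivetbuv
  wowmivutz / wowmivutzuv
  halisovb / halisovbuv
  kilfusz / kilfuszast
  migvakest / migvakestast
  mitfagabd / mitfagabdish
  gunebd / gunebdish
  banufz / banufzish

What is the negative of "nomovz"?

wowmivutz and kilfusz both end in -z yet inflect differently (wowmivutzuv, kilfuszast), so the final letter is not what conditions the rule; the second-to-last letter is.
"nomovz" has second-to-last letter 'v'. The one such stem in the data (halisovb → halisovbuv) adds -uv, so the same rule applies.
The other patterns: stems whose second-to-last letter is 's' add -ast; stems whose second-to-last letter is 'b' or 'f' add -ish.
So nomovz → nomovzuv.

nomovzuv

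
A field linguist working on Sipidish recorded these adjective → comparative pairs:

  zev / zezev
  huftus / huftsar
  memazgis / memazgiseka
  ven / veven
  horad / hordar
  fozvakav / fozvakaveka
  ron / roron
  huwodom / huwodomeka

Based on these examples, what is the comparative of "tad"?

tatad

"tad" has 1 vowel. The stems with 1 vowel (ven → veven, zev → zezev, ron → roron) repeat the first consonant+vowel as a prefix.
So tad → tatad.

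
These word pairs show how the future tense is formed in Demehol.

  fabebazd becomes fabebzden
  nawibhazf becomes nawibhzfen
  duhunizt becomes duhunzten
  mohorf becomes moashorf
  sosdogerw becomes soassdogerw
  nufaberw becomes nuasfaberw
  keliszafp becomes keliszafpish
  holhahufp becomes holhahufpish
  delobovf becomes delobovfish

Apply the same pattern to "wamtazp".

wamtzpen

"wamtazp" has second-to-last letter 'z'. The stems whose second-to-last letter is 'z' (fabebazd → fabebzden, nawibhazf → nawibhzfen, duhunizt → duhunzten) delete the last vowel and add -en.
The other patterns: stems whose second-to-last letter is 'r' insert -as- after the first vowel; stems whose second-to-last letter is 'f' or 'v' add -ish.
So wamtazp → wamtzpen.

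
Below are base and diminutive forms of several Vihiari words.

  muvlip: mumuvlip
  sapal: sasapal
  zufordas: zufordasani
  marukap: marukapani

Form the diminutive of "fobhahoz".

"fobhahoz" has 3 vowels. The stems with 3 vowels (zufordas → zufordasani, marukap → marukapani) add -ani.
The other pattern: stems with 2 vowels repeat the first consonant+vowel as a prefix.
So fobhahoz → fobhahozani.

fobhahozani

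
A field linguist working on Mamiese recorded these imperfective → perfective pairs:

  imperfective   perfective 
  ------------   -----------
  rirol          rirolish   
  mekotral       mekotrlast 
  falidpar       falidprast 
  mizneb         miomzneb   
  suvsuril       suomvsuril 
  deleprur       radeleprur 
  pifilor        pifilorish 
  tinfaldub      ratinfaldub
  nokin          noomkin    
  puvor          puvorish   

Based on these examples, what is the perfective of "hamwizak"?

deleprur and puvor both end in -r yet inflect differently (radeleprur, puvorish), so the final letter is not what conditions the rule; the last vowel is.
"hamwizak" has last vowel 'a'. The stems whose last vowel is 'a' (mekotral → mekotrlast, falidpar → falidprast) delete the last vowel and add -ast.
So hamwizak → hamwizkast.

hamwizkast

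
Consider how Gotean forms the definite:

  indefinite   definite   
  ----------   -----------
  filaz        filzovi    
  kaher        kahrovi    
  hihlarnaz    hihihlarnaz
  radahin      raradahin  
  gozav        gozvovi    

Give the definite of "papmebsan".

papapmebsan

"papmebsan" has 3 vowels. The stems with 3 vowels (hihlarnaz → hihihlarnaz, radahin → raradahin) repeat the first consonant+vowel as a prefix.
So papmebsan → papapmebsan.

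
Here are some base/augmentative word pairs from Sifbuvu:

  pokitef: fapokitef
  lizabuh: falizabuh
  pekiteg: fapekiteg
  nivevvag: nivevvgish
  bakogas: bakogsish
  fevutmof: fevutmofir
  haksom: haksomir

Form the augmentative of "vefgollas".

pekiteg and nivevvag both end in -g yet inflect differently (fapekiteg, nivevvgish), so the final letter is not what conditions the rule; the last vowel is.
"vefgollas" has last vowel 'a'. The stems whose last vowel is 'a' (nivevvag → nivevvgish, bakogas → bakogsish) delete the last vowel and add -ish.
The other patterns: stems whose last vowel is 'e' or 'u' add the prefix fa-; stems whose last vowel is 'o' add -ir.
So vefgollas → vefgollsish.

vefgollsish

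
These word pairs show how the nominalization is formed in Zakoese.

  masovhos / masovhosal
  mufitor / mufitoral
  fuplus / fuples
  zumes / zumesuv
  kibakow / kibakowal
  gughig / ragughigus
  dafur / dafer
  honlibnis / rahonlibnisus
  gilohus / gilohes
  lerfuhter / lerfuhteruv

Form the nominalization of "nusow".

nusowal

"nusow" has last vowel 'o'. The stems whose last vowel is 'o' (masovhos → masovhosal, mufitor → mufitoral, kibakow → kibakowal) add -al.
So nusow → nusowal.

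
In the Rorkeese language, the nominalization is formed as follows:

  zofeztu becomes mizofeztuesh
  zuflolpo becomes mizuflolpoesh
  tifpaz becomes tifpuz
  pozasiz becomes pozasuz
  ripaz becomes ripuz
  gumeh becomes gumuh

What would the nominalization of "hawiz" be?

hawuz

zofeztu and pozasiz both have 3 vowels yet inflect differently (mizofeztuesh, pozasuz), so the number of vowels is not what conditions the rule; whether the stem ends in a vowel or a consonant is.
"hawiz" ends in a consonant. The stems ending in a consonant (tifpaz → tifpuz, pozasiz → pozasuz, ripaz → ripuz) change the last vowel to 'u'.
The other pattern: stems ending in a vowel add mi- … -esh around the stem.
So hawiz → hawuz.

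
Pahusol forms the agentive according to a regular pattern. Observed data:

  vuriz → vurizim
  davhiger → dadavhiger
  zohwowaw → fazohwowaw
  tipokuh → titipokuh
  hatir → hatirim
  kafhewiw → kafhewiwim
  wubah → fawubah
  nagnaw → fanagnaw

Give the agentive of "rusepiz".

davhiger and hatir both end in -r yet inflect differently (dadavhiger, hatirim), so the final letter is not what conditions the rule; the last vowel is.
"rusepiz" has last vowel 'i'. The stems whose last vowel is 'i' (vuriz → vurizim, kafhewiw → kafhewiwim, hatir → hatirim) add -im.
The other patterns: stems whose last vowel is 'e' or 'u' repeat the first consonant+vowel as a prefix; stems whose last vowel is 'a' add the prefix fa-.
So rusepiz → rusepizim.

rusepizim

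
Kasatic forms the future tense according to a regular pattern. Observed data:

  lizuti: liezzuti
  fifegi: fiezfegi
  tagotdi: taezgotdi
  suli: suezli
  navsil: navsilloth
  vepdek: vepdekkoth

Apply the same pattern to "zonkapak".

zonkapakkoth

lizuti and navsil both have last vowel 'i' yet inflect differently (liezzuti, navsilloth), so the last vowel is not what conditions the rule; the final letter is.
"zonkapak" ends in -k. The one such stem in the data (vepdek → vepdekkoth) doubles the final consonant and adds -oth (as does navsil), so the same rule applies.
So zonkapak → zonkapakkoth.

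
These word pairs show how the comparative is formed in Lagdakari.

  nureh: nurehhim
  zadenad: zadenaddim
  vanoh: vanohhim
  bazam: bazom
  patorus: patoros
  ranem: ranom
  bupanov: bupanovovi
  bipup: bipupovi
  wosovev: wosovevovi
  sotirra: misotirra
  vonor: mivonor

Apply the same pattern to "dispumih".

dispumihhim

zadenad and bazam both have last vowel 'a' yet inflect differently (zadenaddim, bazom), so the last vowel is not what conditions the rule; the final letter is.
"dispumih" ends in -h. The stems ending in -h (nureh → nurehhim, vanoh → vanohhim) double the final consonant and add -im.
So dispumih → dispumihhim.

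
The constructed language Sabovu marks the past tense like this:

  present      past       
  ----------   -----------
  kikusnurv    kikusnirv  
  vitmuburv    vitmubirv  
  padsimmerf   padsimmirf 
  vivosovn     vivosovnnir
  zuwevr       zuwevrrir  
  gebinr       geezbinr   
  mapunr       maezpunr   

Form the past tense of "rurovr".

"rurovr" has second-to-last letter 'v'. The stems whose second-to-last letter is 'v' (vivosovn → vivosovnnir, zuwevr → zuwevrrir) double the final consonant and add -ir.
So rurovr → rurovrrir.

rurovrrir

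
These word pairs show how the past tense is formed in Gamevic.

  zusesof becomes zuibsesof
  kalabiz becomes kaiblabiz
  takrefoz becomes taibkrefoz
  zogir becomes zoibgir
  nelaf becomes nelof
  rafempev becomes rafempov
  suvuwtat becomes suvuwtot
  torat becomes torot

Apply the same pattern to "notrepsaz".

notrepsoz

"notrepsaz" has last vowel 'a'. The stems whose last vowel is 'a' (nelaf → nelof, suvuwtat → suvuwtot, torat → torot) change the last vowel to 'o'.
The other pattern: stems whose last vowel is 'i' or 'o' insert -ib- after the first vowel.
So notrepsaz → notrepsoz.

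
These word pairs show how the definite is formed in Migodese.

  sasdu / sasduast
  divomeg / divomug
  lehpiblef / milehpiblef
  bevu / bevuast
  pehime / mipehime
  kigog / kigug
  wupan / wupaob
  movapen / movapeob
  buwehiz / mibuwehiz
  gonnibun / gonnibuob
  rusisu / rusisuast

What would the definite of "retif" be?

movapen and divomeg both have last vowel 'e' yet inflect differently (movapeob, divomug), so the last vowel is not what conditions the rule; the final letter is.
"retif" ends in -f. The one such stem in the data (lehpiblef → milehpiblef) adds the prefix mi-, so the same rule applies.
So retif → miretif.

miretif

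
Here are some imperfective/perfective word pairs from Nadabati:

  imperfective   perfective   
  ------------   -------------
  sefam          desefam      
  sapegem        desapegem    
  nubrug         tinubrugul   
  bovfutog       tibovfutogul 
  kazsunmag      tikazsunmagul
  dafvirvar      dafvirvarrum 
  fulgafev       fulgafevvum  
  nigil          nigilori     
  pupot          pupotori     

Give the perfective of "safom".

desafom

sefam and kazsunmag both have last vowel 'a' yet inflect differently (desefam, tikazsunmagul), so the last vowel is not what conditions the rule; the final letter is.
"safom" ends in -m. The stems ending in -m (sefam → desefam, sapegem → desapegem) add the prefix de-.
The other patterns: stems ending in -g add ti- … -ul around the stem; stems ending in -r or -v double the final consonant and add -um; stems ending in -l or -t add -ori.
So safom → desafom.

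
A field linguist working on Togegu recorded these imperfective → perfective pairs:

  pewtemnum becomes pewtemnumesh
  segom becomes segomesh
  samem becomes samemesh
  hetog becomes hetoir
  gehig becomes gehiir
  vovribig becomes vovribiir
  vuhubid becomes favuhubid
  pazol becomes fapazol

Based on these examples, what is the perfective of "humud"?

segom and hetog both have last vowel 'o' yet inflect differently (segomesh, hetoir), so the last vowel is not what conditions the rule; the final letter is.
"humud" ends in -d. The one such stem in the data (vuhubid → favuhubid) adds the prefix fa-, so the same rule applies.
So humud → fahumud.

fahumud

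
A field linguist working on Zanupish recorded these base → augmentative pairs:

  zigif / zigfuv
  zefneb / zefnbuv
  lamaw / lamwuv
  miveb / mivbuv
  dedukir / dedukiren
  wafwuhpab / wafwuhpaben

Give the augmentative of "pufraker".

zefneb and wafwuhpab both end in -b yet inflect differently (zefnbuv, wafwuhpaben), so the final letter is not what conditions the rule; the number of vowels is.
"pufraker" has 3 vowels. The stems with 3 vowels (dedukir → dedukiren, wafwuhpab → wafwuhpaben) add -en.
The other pattern: stems with 2 vowels delete the last vowel and add -uv.
So pufraker → pufrakeren.

pufrakeren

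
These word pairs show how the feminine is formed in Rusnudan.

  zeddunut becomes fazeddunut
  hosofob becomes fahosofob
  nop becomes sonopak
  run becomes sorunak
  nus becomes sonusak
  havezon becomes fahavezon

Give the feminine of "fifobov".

"fifobov" has 3 vowels. The stems with 3 vowels (zeddunut → fazeddunut, havezon → fahavezon, hosofob → fahosofob) add the prefix fa-.
So fifobov → fafifobov.

fafifobov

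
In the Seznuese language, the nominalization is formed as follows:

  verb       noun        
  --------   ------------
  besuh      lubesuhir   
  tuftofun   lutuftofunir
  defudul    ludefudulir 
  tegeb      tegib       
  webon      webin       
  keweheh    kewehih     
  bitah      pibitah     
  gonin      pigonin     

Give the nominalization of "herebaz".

besuh and keweheh both end in -h yet inflect differently (lubesuhir, kewehih), so the final letter is not what conditions the rule; the last vowel is.
"herebaz" has last vowel 'a'. The one such stem in the data (bitah → pibitah) adds the prefix pi-, so the same rule applies.
The other patterns: stems whose last vowel is 'u' add lu- … -ir around the stem; stems whose last vowel is 'e' or 'o' change the last vowel to 'i'.
So herebaz → piherebaz.

piherebaz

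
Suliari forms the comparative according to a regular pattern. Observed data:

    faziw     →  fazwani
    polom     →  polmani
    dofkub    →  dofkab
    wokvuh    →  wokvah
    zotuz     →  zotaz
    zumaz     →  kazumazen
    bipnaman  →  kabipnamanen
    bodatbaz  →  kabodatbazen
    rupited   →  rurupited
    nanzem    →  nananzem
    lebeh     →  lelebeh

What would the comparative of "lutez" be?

zotuz and zumaz both end in -z yet inflect differently (zotaz, kazumazen), so the final letter is not what conditions the rule; the last vowel is.
"lutez" has last vowel 'e'. The stems whose last vowel is 'e' (rupited → rurupited, nanzem → nananzem, lebeh → lelebeh) repeat the first consonant+vowel as a prefix.
The other patterns: stems whose last vowel is 'i' or 'o' delete the last vowel and add -ani; stems whose last vowel is 'u' change the last vowel to 'a'; stems whose last vowel is 'a' add ka- … -en around the stem.
So lutez → lulutez.

lulutez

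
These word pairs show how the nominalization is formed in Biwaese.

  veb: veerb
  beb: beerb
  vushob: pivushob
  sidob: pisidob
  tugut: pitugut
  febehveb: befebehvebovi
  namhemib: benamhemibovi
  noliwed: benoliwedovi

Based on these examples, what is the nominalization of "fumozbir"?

veb and vushob both end in -b yet inflect differently (veerb, pivushob), so the final letter is not what conditions the rule; the number of vowels is.
"fumozbir" has 3 vowels. The stems with 3 vowels (febehveb → befebehvebovi, namhemib → benamhemibovi, noliwed → benoliwedovi) add be- … -ovi around the stem.
The other patterns: stems with 1 vowel insert -er- after the first vowel; stems with 2 vowels add the prefix pi-.
So fumozbir → befumozbirovi.

befumozbirovi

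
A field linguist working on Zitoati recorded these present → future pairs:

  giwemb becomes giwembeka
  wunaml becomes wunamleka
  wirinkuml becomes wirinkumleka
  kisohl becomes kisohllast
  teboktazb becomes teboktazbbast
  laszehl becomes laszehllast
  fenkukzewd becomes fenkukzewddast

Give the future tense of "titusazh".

titusazhhast

wunaml and kisohl both end in -l yet inflect differently (wunamleka, kisohllast), so the final letter is not what conditions the rule; the second-to-last letter is.
"titusazh" has second-to-last letter 'z'. The one such stem in the data (teboktazb → teboktazbbast) doubles the final consonant and adds -ast (as do kisohl, laszehl), so the same rule applies.
The other pattern: stems whose second-to-last letter is 'm' add -eka.
So titusazh → titusazhhast.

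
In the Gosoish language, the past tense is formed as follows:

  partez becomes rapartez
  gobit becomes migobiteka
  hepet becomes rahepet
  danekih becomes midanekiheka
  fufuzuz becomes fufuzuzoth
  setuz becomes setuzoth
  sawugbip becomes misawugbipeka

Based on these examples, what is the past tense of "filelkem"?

rafilelkem

fufuzuz and partez both end in -z yet inflect differently (fufuzuzoth, rapartez), so the final letter is not what conditions the rule; the last vowel is.
"filelkem" has last vowel 'e'. The stems whose last vowel is 'e' (hepet → rahepet, partez → rapartez) add the prefix ra-.
So filelkem → rafilelkem.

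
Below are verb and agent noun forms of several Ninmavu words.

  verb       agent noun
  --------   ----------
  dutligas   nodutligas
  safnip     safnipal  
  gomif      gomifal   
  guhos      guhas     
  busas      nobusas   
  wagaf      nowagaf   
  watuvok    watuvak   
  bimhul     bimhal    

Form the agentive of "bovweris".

gomif and wagaf both end in -f yet inflect differently (gomifal, nowagaf), so the final letter is not what conditions the rule; the last vowel is.
"bovweris" has last vowel 'i'. The stems whose last vowel is 'i' (gomif → gomifal, safnip → safnipal) add -al.
So bovweris → bovwerisal.

bovwerisal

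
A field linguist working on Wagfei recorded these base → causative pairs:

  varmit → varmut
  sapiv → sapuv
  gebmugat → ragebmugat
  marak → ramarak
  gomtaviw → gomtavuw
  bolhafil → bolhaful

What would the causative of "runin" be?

varmit and gebmugat both end in -t yet inflect differently (varmut, ragebmugat), so the final letter is not what conditions the rule; the last vowel is.
"runin" has last vowel 'i'. The stems whose last vowel is 'i' (bolhafil → bolhaful, gomtaviw → gomtavuw, varmit → varmut) change the last vowel to 'u'.
So runin → runun.

runun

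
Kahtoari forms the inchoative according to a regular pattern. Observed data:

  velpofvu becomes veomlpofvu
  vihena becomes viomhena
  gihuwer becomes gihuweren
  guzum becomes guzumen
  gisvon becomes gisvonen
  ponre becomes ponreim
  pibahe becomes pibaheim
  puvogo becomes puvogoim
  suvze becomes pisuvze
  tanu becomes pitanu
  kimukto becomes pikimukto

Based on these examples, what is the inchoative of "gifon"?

ponre and suvze both end in -e yet inflect differently (ponreim, pisuvze), so the final letter is not what conditions the rule; the first letter is.
"gifon" begins with g-. The stems beginning with g- (gihuwer → gihuweren, guzum → guzumen, gisvon → gisvonen) add -en.
The other patterns: stems beginning with v- insert -om- after the first vowel; stems beginning with p- add -im; stems beginning with k-, s- or t- add the prefix pi-.
So gifon → gifonen.

gifonen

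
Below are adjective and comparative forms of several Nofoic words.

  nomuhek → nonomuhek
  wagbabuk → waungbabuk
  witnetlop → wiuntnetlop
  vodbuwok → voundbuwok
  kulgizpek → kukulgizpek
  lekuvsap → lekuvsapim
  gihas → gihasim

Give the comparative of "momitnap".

"momitnap" has last vowel 'a'. The stems whose last vowel is 'a' (gihas → gihasim, lekuvsap → lekuvsapim) add -im.
The other patterns: stems whose last vowel is 'e' repeat the first consonant+vowel as a prefix; stems whose last vowel is 'o' or 'u' insert -un- after the first vowel.
So momitnap → momitnapim.

momitnapim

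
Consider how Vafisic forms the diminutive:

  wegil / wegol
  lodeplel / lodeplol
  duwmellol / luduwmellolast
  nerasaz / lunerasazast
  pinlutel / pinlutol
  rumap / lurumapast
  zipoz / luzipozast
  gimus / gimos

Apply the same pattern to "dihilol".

ludihilolast

duwmellol and pinlutel both end in -l yet inflect differently (luduwmellolast, pinlutol), so the final letter is not what conditions the rule; the last vowel is.
"dihilol" has last vowel 'o'. The stems whose last vowel is 'o' (duwmellol → luduwmellolast, zipoz → luzipozast) add lu- … -ast around the stem.
So dihilol → ludihilolast.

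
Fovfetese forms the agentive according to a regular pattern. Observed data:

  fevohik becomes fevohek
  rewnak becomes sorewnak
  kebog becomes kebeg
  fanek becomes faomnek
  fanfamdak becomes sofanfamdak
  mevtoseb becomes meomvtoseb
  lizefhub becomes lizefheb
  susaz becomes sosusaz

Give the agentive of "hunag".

fanfamdak and fanek both end in -k yet inflect differently (sofanfamdak, faomnek), so the final letter is not what conditions the rule; the last vowel is.
"hunag" has last vowel 'a'. The stems whose last vowel is 'a' (fanfamdak → sofanfamdak, susaz → sosusaz, rewnak → sorewnak) add the prefix so-.
So hunag → sohunag.

sohunag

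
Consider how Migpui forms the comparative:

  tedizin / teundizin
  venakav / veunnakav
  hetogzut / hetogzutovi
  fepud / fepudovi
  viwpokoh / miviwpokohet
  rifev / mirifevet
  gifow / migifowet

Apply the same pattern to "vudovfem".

mivudovfemet

"vudovfem" has last vowel 'e'. The one such stem in the data (rifev → mirifevet) adds mi- … -et around the stem, so the same rule applies.
So vudovfem → mivudovfemet.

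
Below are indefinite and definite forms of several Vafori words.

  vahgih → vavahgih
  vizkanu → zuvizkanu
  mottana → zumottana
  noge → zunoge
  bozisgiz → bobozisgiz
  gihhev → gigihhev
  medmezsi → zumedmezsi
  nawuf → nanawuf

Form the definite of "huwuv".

nawuf and vizkanu both have last vowel 'u' yet inflect differently (nanawuf, zuvizkanu), so the last vowel is not what conditions the rule; whether the stem ends in a vowel or a consonant is.
"huwuv" ends in a consonant. The stems ending in a consonant (nawuf → nanawuf, bozisgiz → bobozisgiz, vahgih → vavahgih) repeat the first consonant+vowel as a prefix.
The other pattern: stems ending in a vowel add the prefix zu-.
So huwuv → huhuwuv.

huhuwuv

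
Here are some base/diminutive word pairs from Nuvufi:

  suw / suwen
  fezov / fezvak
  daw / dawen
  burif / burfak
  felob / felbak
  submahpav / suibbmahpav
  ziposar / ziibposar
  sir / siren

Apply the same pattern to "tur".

"tur" has 1 vowel. The stems with 1 vowel (sir → siren, daw → dawen, suw → suwen) add -en.
So tur → turen.

turen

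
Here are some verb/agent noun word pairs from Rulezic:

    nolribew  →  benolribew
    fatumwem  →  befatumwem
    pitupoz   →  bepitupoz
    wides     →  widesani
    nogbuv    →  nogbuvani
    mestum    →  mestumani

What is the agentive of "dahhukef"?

bedahhukef

fatumwem and mestum both end in -m yet inflect differently (befatumwem, mestumani), so the final letter is not what conditions the rule; the number of vowels is.
"dahhukef" has 3 vowels. The stems with 3 vowels (nolribew → benolribew, fatumwem → befatumwem, pitupoz → bepitupoz) add the prefix be-.
So dahhukef → bedahhukef.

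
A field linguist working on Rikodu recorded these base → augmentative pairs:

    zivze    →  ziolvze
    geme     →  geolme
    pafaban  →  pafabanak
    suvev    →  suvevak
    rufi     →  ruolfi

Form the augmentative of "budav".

"budav" ends in a consonant. The stems ending in a consonant (pafaban → pafabanak, suvev → suvevak) add -ak.
So budav → budavak.

budavak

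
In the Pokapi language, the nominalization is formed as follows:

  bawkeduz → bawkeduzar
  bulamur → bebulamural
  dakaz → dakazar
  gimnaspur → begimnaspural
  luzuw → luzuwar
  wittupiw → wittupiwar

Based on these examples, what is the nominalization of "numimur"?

benumimural

gimnaspur and luzuw both have last vowel 'u' yet inflect differently (begimnaspural, luzuwar), so the last vowel is not what conditions the rule; the final letter is.
"numimur" ends in -r. The stems ending in -r (gimnaspur → begimnaspural, bulamur → bebulamural) add be- … -al around the stem.
So numimur → benumimural.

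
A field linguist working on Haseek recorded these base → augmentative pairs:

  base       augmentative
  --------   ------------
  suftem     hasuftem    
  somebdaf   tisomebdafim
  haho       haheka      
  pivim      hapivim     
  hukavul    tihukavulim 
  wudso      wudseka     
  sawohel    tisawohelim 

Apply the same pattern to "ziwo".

suftem and sawohel both have last vowel 'e' yet inflect differently (hasuftem, tisawohelim), so the last vowel is not what conditions the rule; the final letter is.
"ziwo" ends in -o. The stems ending in -o (haho → haheka, wudso → wudseka) drop the final letter and add -eka.
The other patterns: stems ending in -m add the prefix ha-; stems ending in -f or -l add ti- … -im around the stem.
So ziwo → ziweka.

ziweka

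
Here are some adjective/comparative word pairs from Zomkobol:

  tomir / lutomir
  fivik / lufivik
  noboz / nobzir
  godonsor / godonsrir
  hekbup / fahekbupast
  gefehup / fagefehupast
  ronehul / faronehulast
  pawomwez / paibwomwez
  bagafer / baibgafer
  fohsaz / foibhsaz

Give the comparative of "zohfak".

zoibhfak

tomir and godonsor both end in -r yet inflect differently (lutomir, godonsrir), so the final letter is not what conditions the rule; the last vowel is.
"zohfak" has last vowel 'a'. The one such stem in the data (fohsaz → foibhsaz) inserts -ib- after the first vowel (as do pawomwez, bagafer), so the same rule applies.
The other patterns: stems whose last vowel is 'i' add the prefix lu-; stems whose last vowel is 'o' delete the last vowel and add -ir; stems whose last vowel is 'u' add fa- … -ast around the stem.
So zohfak → zoibhfak.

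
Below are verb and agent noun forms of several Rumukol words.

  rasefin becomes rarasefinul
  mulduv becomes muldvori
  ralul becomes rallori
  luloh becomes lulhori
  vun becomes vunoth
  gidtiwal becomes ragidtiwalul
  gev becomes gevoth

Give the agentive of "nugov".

gev and mulduv both end in -v yet inflect differently (gevoth, muldvori), so the final letter is not what conditions the rule; the number of vowels is.
"nugov" has 2 vowels. The stems with 2 vowels (mulduv → muldvori, luloh → lulhori, ralul → rallori) delete the last vowel and add -ori.
The other patterns: stems with 1 vowel add -oth; stems with 3 vowels add ra- … -ul around the stem.
So nugov → nugvori.

nugvori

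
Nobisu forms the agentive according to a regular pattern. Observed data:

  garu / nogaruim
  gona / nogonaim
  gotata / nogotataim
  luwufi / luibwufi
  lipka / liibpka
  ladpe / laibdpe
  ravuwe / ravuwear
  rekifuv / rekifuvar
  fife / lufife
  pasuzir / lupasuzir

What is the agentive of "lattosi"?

laibttosi

gona and lipka both end in -a yet inflect differently (nogonaim, liibpka), so the final letter is not what conditions the rule; the first letter is.
"lattosi" begins with l-. The stems beginning with l- (luwufi → luibwufi, lipka → liibpka, ladpe → laibdpe) insert -ib- after the first vowel.
So lattosi → laibttosi.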